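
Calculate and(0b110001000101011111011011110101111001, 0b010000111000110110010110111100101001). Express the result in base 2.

0b010000000000010110010010110100101001

AND bit by bit (1 only where both bits are 1):
  110001000101011111011011110101111001
& 010000111000110110010110111100101001
= 010000000000010110010010110100101001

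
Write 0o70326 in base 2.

0b111000011010110

Each octal digit is 3 bits: 7=111 0=000 3=011 2=010 6=110.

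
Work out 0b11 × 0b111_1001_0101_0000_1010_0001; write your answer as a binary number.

0b1011010111111000111100011

Multiply each base-2 digit by 3, carrying:
  1×3 = 3 → write 1 carry 1
  0×3+1 = 1 → write 1
  0×3 = 0 → write 0
  0×3 = 0 → write 0
  0×3 = 0 → write 0
  1×3 = 3 → write 1 carry 1
  0×3+1 = 1 → write 1
  1×3 = 3 → write 1 carry 1
  0×3+1 = 1 → write 1
  0×3 = 0 → write 0
  0×3 = 0 → write 0
  0×3 = 0 → write 0
  1×3 = 3 → write 1 carry 1
  0×3+1 = 1 → write 1
  1×3 = 3 → write 1 carry 1
  0×3+1 = 1 → write 1
  1×3 = 3 → write 1 carry 1
  0×3+1 = 1 → write 1
  0×3 = 0 → write 0
  1×3 = 3 → write 1 carry 1
  1×3+1 = 4 → write 0 carry 2
  1×3+2 = 5 → write 1 carry 2
  1×3+2 = 5 → write 1 carry 2
  remaining carry: 10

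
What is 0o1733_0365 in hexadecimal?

Each octal digit is 3 bits: 1=001 7=111 3=011 3=011 0=000 3=011 6=110 5=101.
Group the bits into nibbles: 0011 1101 1011 0000 1111 0101 → 3DB0F5.

0x3DB0F5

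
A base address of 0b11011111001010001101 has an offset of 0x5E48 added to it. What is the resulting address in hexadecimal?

0xE50D5

0b11011111001010001101 = 0xDF28D in hexadecimal.
Add column by column in base 16, right to left:
  D+8 = 5 carry 1
  8+4+1 = D
  2+E = 0 carry 1
  F+5+1 = 5 carry 1
  D+0+1 = E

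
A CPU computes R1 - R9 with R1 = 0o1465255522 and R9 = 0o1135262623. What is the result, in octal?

Subtract column by column in base 8:
  2-3 → 7 (borrow)
  2-2-1 → 7 (borrow)
  5-6-1 → 6 (borrow)
  5-2-1 → 2
  5-6 → 7 (borrow)
  2-2-1 → 7 (borrow)
  5-5-1 → 7 (borrow)
  6-3-1 → 2
  4-1 → 3
  1-1 → 0

0o327772677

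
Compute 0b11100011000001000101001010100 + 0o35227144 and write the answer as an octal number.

0o3465334270

0b11100011000001000101001010100 = 0o3430105124 in octal.
Add column by column in base 8, right to left:
  4+4 = 0 carry 1
  2+4+1 = 7
  1+1 = 2
  5+7 = 4 carry 1
  0+2+1 = 3
  1+2 = 3
  0+5 = 5
  3+3 = 6
  4+0 = 4
  3+0 = 3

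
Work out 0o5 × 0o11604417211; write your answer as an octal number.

Multiply each base-8 digit by 5, carrying:
  1×5 = 5 → write 5
  1×5 = 5 → write 5
  2×5 = 10 → write 2 carry 1
  7×5+1 = 36 → write 4 carry 4
  1×5+4 = 9 → write 1 carry 1
  4×5+1 = 21 → write 5 carry 2
  4×5+2 = 22 → write 6 carry 2
  0×5+2 = 2 → write 2
  6×5 = 30 → write 6 carry 3
  1×5+3 = 8 → write 0 carry 1
  1×5+1 = 6 → write 6

0o60626514255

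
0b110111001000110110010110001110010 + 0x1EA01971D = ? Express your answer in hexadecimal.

0x3A31CC38F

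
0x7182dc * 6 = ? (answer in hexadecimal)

Multiply each base-16 digit by 6, carrying:
  c×6 = 72 → write 8 carry 4
  d×6+4 = 82 → write 2 carry 5
  2×6+5 = 17 → write 1 carry 1
  8×6+1 = 49 → write 1 carry 3
  1×6+3 = 9 → write 9
  7×6 = 42 → write a carry 2
  remaining carry: 2

0x2a91128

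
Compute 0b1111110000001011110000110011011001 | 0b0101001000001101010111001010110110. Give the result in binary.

0b1111111000001111110111111011111111

OR bit by bit (1 where either bit is 1):
  1111110000001011110000110011011001
| 0101001000001101010111001010110110
= 1111111000001111110111111011111111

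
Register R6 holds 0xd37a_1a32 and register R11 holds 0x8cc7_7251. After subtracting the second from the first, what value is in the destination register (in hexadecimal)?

0x46b2a7e1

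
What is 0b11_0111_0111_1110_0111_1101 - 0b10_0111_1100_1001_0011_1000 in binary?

0b11111011010101000101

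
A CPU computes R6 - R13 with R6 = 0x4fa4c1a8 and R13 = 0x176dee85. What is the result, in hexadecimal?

0x3836d323

Subtract column by column in base 16:
  8-5 → 3
  a-8 → 2
  1-e → 3 (borrow)
  c-e-1 → d (borrow)
  4-d-1 → 6 (borrow)
  a-6-1 → 3
  f-7 → 8
  4-1 → 3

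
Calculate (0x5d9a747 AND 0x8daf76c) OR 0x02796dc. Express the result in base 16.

0xffb7dc

0x5d9a747 AND 0x8daf76c = 0x0d8a744.
Then OR with 0x02796dc.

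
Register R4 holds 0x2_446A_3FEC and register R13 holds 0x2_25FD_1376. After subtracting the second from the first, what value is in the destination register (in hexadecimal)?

0x1E6D2C76

Subtract column by column in base 16:
  C-6 → 6
  E-7 → 7
  F-3 → C
  3-1 → 2
  A-D → D (borrow)
  6-F-1 → 6 (borrow)
  4-5-1 → E (borrow)
  4-2-1 → 1
  2-2 → 0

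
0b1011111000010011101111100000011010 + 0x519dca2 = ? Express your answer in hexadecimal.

0x2fd68d4bc

0b1011111000010011101111100000011010 = 0x2f84ef81a in hexadecimal.
Add column by column in base 16, right to left:
  a+2 = c
  1+a = b
  8+c = 4 carry 1
  f+d+1 = d carry 1
  e+9+1 = 8 carry 1
  4+1+1 = 6
  8+5 = d
  f+0 = f
  2+0 = 2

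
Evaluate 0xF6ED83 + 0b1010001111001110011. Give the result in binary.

0b111111000000101111110110

0xF6ED83 = 0b111101101110110110000011 in binary.
Add column by column in base 2, right to left:
  1+1 = 0 carry 1
  1+1+1 = 1 carry 1
  0+0+1 = 1
  0+0 = 0
  0+1 = 1
  0+1 = 1
  0+1 = 1
  1+0 = 1
  1+0 = 1
  0+1 = 1
  1+1 = 0 carry 1
  1+1+1 = 1 carry 1
  0+1+1 = 0 carry 1
  1+0+1 = 0 carry 1
  1+0+1 = 0 carry 1
  1+0+1 = 0 carry 1
  0+1+1 = 0 carry 1
  1+0+1 = 0 carry 1
  1+1+1 = 1 carry 1
  0+0+1 = 1
  1+0 = 1
  1+0 = 1
  1+0 = 1
  1+0 = 1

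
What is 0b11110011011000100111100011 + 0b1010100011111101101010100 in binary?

Add column by column in base 2, right to left:
  1+0 = 1
  1+0 = 1
  0+1 = 1
  0+0 = 0
  0+1 = 1
  1+0 = 1
  1+1 = 0 carry 1
  1+0+1 = 0 carry 1
  1+1+1 = 1 carry 1
  0+1+1 = 0 carry 1
  0+0+1 = 1
  1+1 = 0 carry 1
  0+1+1 = 0 carry 1
  0+1+1 = 0 carry 1
  0+1+1 = 0 carry 1
  1+1+1 = 1 carry 1
  1+1+1 = 1 carry 1
  0+0+1 = 1
  1+0 = 1
  1+0 = 1
  0+1 = 1
  0+0 = 0
  1+1 = 0 carry 1
  1+0+1 = 0 carry 1
  1+1+1 = 1 carry 1
  1+0+1 = 0 carry 1
  final carry 1

0b101000111111000010100110111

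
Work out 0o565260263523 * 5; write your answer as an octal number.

0o3512561602237

Multiply each base-8 digit by 5, carrying:
  3×5 = 15 → write 7 carry 1
  2×5+1 = 11 → write 3 carry 1
  5×5+1 = 26 → write 2 carry 3
  3×5+3 = 18 → write 2 carry 2
  6×5+2 = 32 → write 0 carry 4
  2×5+4 = 14 → write 6 carry 1
  0×5+1 = 1 → write 1
  6×5 = 30 → write 6 carry 3
  2×5+3 = 13 → write 5 carry 1
  5×5+1 = 26 → write 2 carry 3
  6×5+3 = 33 → write 1 carry 4
  5×5+4 = 29 → write 5 carry 3
  remaining carry: 3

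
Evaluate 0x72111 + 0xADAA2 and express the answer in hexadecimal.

0x11FBB3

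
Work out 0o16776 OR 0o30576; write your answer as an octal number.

0o36776

OR each oct digit independently (no carries):
  1|3=3, 6|0=6, 7|5=7, 7|7=7, 6|6=6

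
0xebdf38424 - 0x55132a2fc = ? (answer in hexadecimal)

0x96cc0e128

Subtract column by column in base 16:
  4-c → 8 (borrow)
  2-f-1 → 2 (borrow)
  4-2-1 → 1
  8-a → e (borrow)
  3-2-1 → 0
  f-3 → c
  d-1 → c
  b-5 → 6
  e-5 → 9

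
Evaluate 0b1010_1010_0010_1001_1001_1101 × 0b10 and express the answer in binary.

Multiply each base-2 digit by 2, carrying:
  1×2 = 2 → write 0 carry 1
  0×2+1 = 1 → write 1
  1×2 = 2 → write 0 carry 1
  1×2+1 = 3 → write 1 carry 1
  1×2+1 = 3 → write 1 carry 1
  0×2+1 = 1 → write 1
  0×2 = 0 → write 0
  1×2 = 2 → write 0 carry 1
  1×2+1 = 3 → write 1 carry 1
  0×2+1 = 1 → write 1
  0×2 = 0 → write 0
  1×2 = 2 → write 0 carry 1
  0×2+1 = 1 → write 1
  1×2 = 2 → write 0 carry 1
  0×2+1 = 1 → write 1
  0×2 = 0 → write 0
  0×2 = 0 → write 0
  1×2 = 2 → write 0 carry 1
  0×2+1 = 1 → write 1
  1×2 = 2 → write 0 carry 1
  0×2+1 = 1 → write 1
  1×2 = 2 → write 0 carry 1
  0×2+1 = 1 → write 1
  1×2 = 2 → write 0 carry 1
  remaining carry: 1

0b1010101000101001100111010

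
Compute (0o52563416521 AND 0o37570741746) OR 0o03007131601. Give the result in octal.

0o13567531701

0o52563416521 AND 0o37570741746 = 0o12560400500.
Then OR with 0o03007131601.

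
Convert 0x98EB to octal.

0o114353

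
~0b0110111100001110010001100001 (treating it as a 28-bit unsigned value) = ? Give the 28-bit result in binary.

Invert each bit: 0110111100001110010001100001 → 1001000011110001101110011110.

0b1001000011110001101110011110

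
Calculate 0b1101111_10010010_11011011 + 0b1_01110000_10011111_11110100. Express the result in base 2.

Add column by column in base 2, right to left:
  1+0 = 1
  1+0 = 1
  0+1 = 1
  1+0 = 1
  1+1 = 0 carry 1
  0+1+1 = 0 carry 1
  1+1+1 = 1 carry 1
  1+1+1 = 1 carry 1
  0+1+1 = 0 carry 1
  1+1+1 = 1 carry 1
  0+1+1 = 0 carry 1
  0+1+1 = 0 carry 1
  1+1+1 = 1 carry 1
  0+0+1 = 1
  0+0 = 0
  1+1 = 0 carry 1
  1+0+1 = 0 carry 1
  1+0+1 = 0 carry 1
  1+0+1 = 0 carry 1
  1+0+1 = 0 carry 1
  0+1+1 = 0 carry 1
  1+1+1 = 1 carry 1
  1+1+1 = 1 carry 1
  0+0+1 = 1
  0+1 = 1

0b1111000000011001011001111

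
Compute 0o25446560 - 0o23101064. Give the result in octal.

Subtract column by column in base 8:
  0-4 → 4 (borrow)
  6-6-1 → 7 (borrow)
  5-0-1 → 4
  6-1 → 5
  4-0 → 4
  4-1 → 3
  5-3 → 2
  2-2 → 0

0o2345474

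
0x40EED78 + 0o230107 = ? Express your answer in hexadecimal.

0x4101DBF

0o230107 = 0x13047 in hexadecimal.
Add column by column in base 16, right to left:
  8+7 = F
  7+4 = B
  D+0 = D
  E+3 = 1 carry 1
  E+1+1 = 0 carry 1
  0+0+1 = 1
  4+0 = 4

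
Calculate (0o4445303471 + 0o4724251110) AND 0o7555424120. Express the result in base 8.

0o1151404000

Add column by column in base 8, right to left:
  1+0 = 1
  7+1 = 0 carry 1
  4+1+1 = 6
  3+1 = 4
  0+5 = 5
  3+2 = 5
  5+4 = 1 carry 1
  4+2+1 = 7
  4+7 = 3 carry 1
  4+4+1 = 1 carry 1
  final carry 1
Sum = 0o11371554601; now AND with 0o7555424120:
  1&0=0, 1&7=1, 3&5=1, 7&5=5, 1&5=1, 5&4=4, 5&2=0, 4&4=4, 6&1=0, 0&2=0, 1&0=0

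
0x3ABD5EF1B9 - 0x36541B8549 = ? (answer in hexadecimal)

0x469436C70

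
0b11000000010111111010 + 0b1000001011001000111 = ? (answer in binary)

0b100000001110001000001

Add column by column in base 2, right to left:
  0+1 = 1
  1+1 = 0 carry 1
  0+1+1 = 0 carry 1
  1+0+1 = 0 carry 1
  1+0+1 = 0 carry 1
  1+0+1 = 0 carry 1
  1+1+1 = 1 carry 1
  1+0+1 = 0 carry 1
  1+0+1 = 0 carry 1
  0+1+1 = 0 carry 1
  1+1+1 = 1 carry 1
  0+0+1 = 1
  0+1 = 1
  0+0 = 0
  0+0 = 0
  0+0 = 0
  0+0 = 0
  0+0 = 0
  1+1 = 0 carry 1
  1+0+1 = 0 carry 1
  final carry 1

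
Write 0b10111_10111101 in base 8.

0o13675

Group the bits in threes: 001 011 110 111 101 → 13675.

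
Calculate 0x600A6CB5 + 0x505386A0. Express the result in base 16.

0xB05DF355

Add column by column in base 16, right to left:
  5+0 = 5
  B+A = 5 carry 1
  C+6+1 = 3 carry 1
  6+8+1 = F
  A+3 = D
  0+5 = 5
  0+0 = 0
  6+5 = B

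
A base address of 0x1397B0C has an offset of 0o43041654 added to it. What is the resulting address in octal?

0x1397B0C = 0o116275414 in octal.
Add column by column in base 8, right to left:
  4+4 = 0 carry 1
  1+5+1 = 7
  4+6 = 2 carry 1
  5+1+1 = 7
  7+4 = 3 carry 1
  2+0+1 = 3
  6+3 = 1 carry 1
  1+4+1 = 6
  1+0 = 1

0o161337270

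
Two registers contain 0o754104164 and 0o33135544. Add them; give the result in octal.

Add column by column in base 8, right to left:
  4+4 = 0 carry 1
  6+4+1 = 3 carry 1
  1+5+1 = 7
  4+5 = 1 carry 1
  0+3+1 = 4
  1+1 = 2
  4+3 = 7
  5+3 = 0 carry 1
  7+0+1 = 0 carry 1
  final carry 1

0o1007241730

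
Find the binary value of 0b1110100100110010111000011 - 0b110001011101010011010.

0b1101110011010101100101001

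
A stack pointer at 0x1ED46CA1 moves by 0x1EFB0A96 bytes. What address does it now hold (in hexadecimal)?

Add column by column in base 16, right to left:
  1+6 = 7
  A+9 = 3 carry 1
  C+A+1 = 7 carry 1
  6+0+1 = 7
  4+B = F
  D+F = C carry 1
  E+E+1 = D carry 1
  1+1+1 = 3

0x3DCF7737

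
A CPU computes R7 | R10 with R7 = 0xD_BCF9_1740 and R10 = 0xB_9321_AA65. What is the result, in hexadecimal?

0xFBFF9BF65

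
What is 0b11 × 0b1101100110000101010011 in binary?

0b101000110010001111111001

Multiply each base-2 digit by 3, carrying:
  1×3 = 3 → write 1 carry 1
  1×3+1 = 4 → write 0 carry 2
  0×3+2 = 2 → write 0 carry 1
  0×3+1 = 1 → write 1
  1×3 = 3 → write 1 carry 1
  0×3+1 = 1 → write 1
  1×3 = 3 → write 1 carry 1
  0×3+1 = 1 → write 1
  1×3 = 3 → write 1 carry 1
  0×3+1 = 1 → write 1
  0×3 = 0 → write 0
  0×3 = 0 → write 0
  0×3 = 0 → write 0
  1×3 = 3 → write 1 carry 1
  1×3+1 = 4 → write 0 carry 2
  0×3+2 = 2 → write 0 carry 1
  0×3+1 = 1 → write 1
  1×3 = 3 → write 1 carry 1
  1×3+1 = 4 → write 0 carry 2
  0×3+2 = 2 → write 0 carry 1
  1×3+1 = 4 → write 0 carry 2
  1×3+2 = 5 → write 1 carry 2
  remaining carry: 10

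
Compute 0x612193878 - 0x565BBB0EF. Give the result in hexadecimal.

Subtract column by column in base 16:
  8-F → 9 (borrow)
  7-E-1 → 8 (borrow)
  8-0-1 → 7
  3-B → 8 (borrow)
  9-B-1 → D (borrow)
  1-B-1 → 5 (borrow)
  2-5-1 → C (borrow)
  1-6-1 → A (borrow)
  6-5-1 → 0

0xAC5D8789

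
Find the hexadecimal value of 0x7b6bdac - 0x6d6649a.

Subtract column by column in base 16:
  c-a → 2
  a-9 → 1
  d-4 → 9
  b-6 → 5
  6-6 → 0
  b-d → e (borrow)
  7-6-1 → 0

0xe05912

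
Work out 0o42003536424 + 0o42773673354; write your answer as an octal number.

Add column by column in base 8, right to left:
  4+4 = 0 carry 1
  2+5+1 = 0 carry 1
  4+3+1 = 0 carry 1
  6+3+1 = 2 carry 1
  3+7+1 = 3 carry 1
  5+6+1 = 4 carry 1
  3+3+1 = 7
  0+7 = 7
  0+7 = 7
  2+2 = 4
  4+4 = 0 carry 1
  final carry 1

0o104777432000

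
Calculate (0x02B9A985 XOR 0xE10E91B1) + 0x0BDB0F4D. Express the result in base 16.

0xEF924781

First 0x02B9A985 XOR 0xE10E91B1 = 0xE3B73834.
Add column by column in base 16, right to left:
  4+D = 1 carry 1
  3+4+1 = 8
  8+F = 7 carry 1
  3+0+1 = 4
  7+B = 2 carry 1
  B+D+1 = 9 carry 1
  3+B+1 = F
  E+0 = E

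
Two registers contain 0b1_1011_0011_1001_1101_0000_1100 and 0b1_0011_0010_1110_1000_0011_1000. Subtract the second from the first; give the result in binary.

Subtract column by column in base 2:
  0-0 → 0
  0-0 → 0
  1-0 → 1
  1-1 → 0
  0-1 → 1 (borrow)
  0-1-1 → 0 (borrow)
  0-0-1 → 1 (borrow)
  0-0-1 → 1 (borrow)
  1-0-1 → 0
  0-0 → 0
  1-0 → 1
  1-1 → 0
  1-0 → 1
  0-1 → 1 (borrow)
  0-1-1 → 0 (borrow)
  1-1-1 → 1 (borrow)
  1-0-1 → 0
  1-1 → 0
  0-0 → 0
  0-0 → 0
  1-1 → 0
  1-1 → 0
  0-0 → 0
  1-0 → 1
  1-1 → 0

0b100000001011010011010100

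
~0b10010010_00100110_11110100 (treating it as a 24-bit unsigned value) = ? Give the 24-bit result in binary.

0b011011011101100100001011

Invert each bit: 100100100010011011110100 → 011011011101100100001011.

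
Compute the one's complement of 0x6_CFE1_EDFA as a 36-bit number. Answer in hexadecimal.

0x9301E1205

Each hex digit d becomes F−d:
  6→9, C→3, F→0, E→1, 1→E, E→1, D→2, F→0, A→5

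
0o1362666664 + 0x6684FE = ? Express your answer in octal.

0x6684FE = 0o31502376 in octal.
Add column by column in base 8, right to left:
  4+6 = 2 carry 1
  6+7+1 = 6 carry 1
  6+3+1 = 2 carry 1
  6+2+1 = 1 carry 1
  6+0+1 = 7
  6+5 = 3 carry 1
  2+1+1 = 4
  6+3 = 1 carry 1
  3+0+1 = 4
  1+0 = 1

0o1414371262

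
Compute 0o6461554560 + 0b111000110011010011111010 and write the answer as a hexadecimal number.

0x35aa0e6a

0o6461554560 = 0x34c6d970 in hexadecimal.
0b111000110011010011111010 = 0xe334fa in hexadecimal.
Add column by column in base 16, right to left:
  0+a = a
  7+f = 6 carry 1
  9+4+1 = e
  d+3 = 0 carry 1
  6+3+1 = a
  c+e = a carry 1
  4+0+1 = 5
  3+0 = 3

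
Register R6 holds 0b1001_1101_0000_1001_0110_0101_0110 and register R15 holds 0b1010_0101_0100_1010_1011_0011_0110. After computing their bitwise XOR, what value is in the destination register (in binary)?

XOR bit by bit (1 where the bits differ):
  1001110100001001011001010110
^ 1010010101001010101100110110
= 0011100001000011110101100000

0b0011100001000011110101100000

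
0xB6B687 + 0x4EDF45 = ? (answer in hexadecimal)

0x10595CC

Add column by column in base 16, right to left:
  7+5 = C
  8+4 = C
  6+F = 5 carry 1
  B+D+1 = 9 carry 1
  6+E+1 = 5 carry 1
  B+4+1 = 0 carry 1
  final carry 1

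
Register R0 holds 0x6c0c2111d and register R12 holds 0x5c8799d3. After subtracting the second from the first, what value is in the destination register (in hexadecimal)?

Subtract column by column in base 16:
  d-3 → a
  1-d → 4 (borrow)
  1-9-1 → 7 (borrow)
  1-9-1 → 7 (borrow)
  2-7-1 → a (borrow)
  c-8-1 → 3
  0-c → 4 (borrow)
  c-5-1 → 6
  6-0 → 6

0x6643a774a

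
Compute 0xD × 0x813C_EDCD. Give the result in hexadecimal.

Multiply each base-16 digit by 13, carrying:
  D×13 = 169 → write 9 carry 10
  C×13+10 = 166 → write 6 carry 10
  D×13+10 = 179 → write 3 carry 11
  E×13+11 = 193 → write 1 carry 12
  C×13+12 = 168 → write 8 carry 10
  3×13+10 = 49 → write 1 carry 3
  1×13+3 = 16 → write 0 carry 1
  8×13+1 = 105 → write 9 carry 6
  remaining carry: 6

0x690181369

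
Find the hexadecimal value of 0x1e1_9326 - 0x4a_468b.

0x1974c9b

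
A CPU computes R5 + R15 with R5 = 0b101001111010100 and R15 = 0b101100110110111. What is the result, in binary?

Add column by column in base 2, right to left:
  0+1 = 1
  0+1 = 1
  1+1 = 0 carry 1
  0+0+1 = 1
  1+1 = 0 carry 1
  0+1+1 = 0 carry 1
  1+0+1 = 0 carry 1
  1+1+1 = 1 carry 1
  1+1+1 = 1 carry 1
  1+0+1 = 0 carry 1
  0+0+1 = 1
  0+1 = 1
  1+1 = 0 carry 1
  0+0+1 = 1
  1+1 = 0 carry 1
  final carry 1

0b1010110110001011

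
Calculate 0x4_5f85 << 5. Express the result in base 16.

5 bits is not a whole number of base-16 digits; in binary: 1000101111110000101 << 5 = 100010111111000010100000.

0x8bf0a0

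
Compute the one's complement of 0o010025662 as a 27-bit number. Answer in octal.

0o767752115

Each oct digit d becomes 7−d:
  0→7, 1→6, 0→7, 0→7, 2→5, 5→2, 6→1, 6→1, 2→5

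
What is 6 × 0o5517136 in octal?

0o41733064

Multiply each base-8 digit by 6, carrying:
  6×6 = 36 → write 4 carry 4
  3×6+4 = 22 → write 6 carry 2
  1×6+2 = 8 → write 0 carry 1
  7×6+1 = 43 → write 3 carry 5
  1×6+5 = 11 → write 3 carry 1
  5×6+1 = 31 → write 7 carry 3
  5×6+3 = 33 → write 1 carry 4
  remaining carry: 4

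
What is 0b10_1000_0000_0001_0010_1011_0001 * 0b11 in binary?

Multiply each base-2 digit by 3, carrying:
  1×3 = 3 → write 1 carry 1
  0×3+1 = 1 → write 1
  0×3 = 0 → write 0
  0×3 = 0 → write 0
  1×3 = 3 → write 1 carry 1
  1×3+1 = 4 → write 0 carry 2
  0×3+2 = 2 → write 0 carry 1
  1×3+1 = 4 → write 0 carry 2
  0×3+2 = 2 → write 0 carry 1
  1×3+1 = 4 → write 0 carry 2
  0×3+2 = 2 → write 0 carry 1
  0×3+1 = 1 → write 1
  1×3 = 3 → write 1 carry 1
  0×3+1 = 1 → write 1
  0×3 = 0 → write 0
  0×3 = 0 → write 0
  0×3 = 0 → write 0
  0×3 = 0 → write 0
  0×3 = 0 → write 0
  0×3 = 0 → write 0
  0×3 = 0 → write 0
  0×3 = 0 → write 0
  0×3 = 0 → write 0
  1×3 = 3 → write 1 carry 1
  0×3+1 = 1 → write 1
  1×3 = 3 → write 1 carry 1
  remaining carry: 1

0b111100000000011100000010011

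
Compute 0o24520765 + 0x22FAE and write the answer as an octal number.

0o25150643

0x22FAE = 0o427656 in octal.
Add column by column in base 8, right to left:
  5+6 = 3 carry 1
  6+5+1 = 4 carry 1
  7+6+1 = 6 carry 1
  0+7+1 = 0 carry 1
  2+2+1 = 5
  5+4 = 1 carry 1
  4+0+1 = 5
  2+0 = 2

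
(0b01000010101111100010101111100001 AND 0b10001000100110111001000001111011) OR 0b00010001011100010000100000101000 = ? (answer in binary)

0b01000010101111100010101111100001 AND 0b10001000100110111001000001111011 = 0b00000000100110100000000001100001.
Then OR with 0b00010001011100010000100000101000.

0b10001111110110000100001101001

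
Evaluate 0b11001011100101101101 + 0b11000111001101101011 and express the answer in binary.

0b110010010110011011000

Add column by column in base 2, right to left:
  1+1 = 0 carry 1
  0+1+1 = 0 carry 1
  1+0+1 = 0 carry 1
  1+1+1 = 1 carry 1
  0+0+1 = 1
  1+1 = 0 carry 1
  1+1+1 = 1 carry 1
  0+0+1 = 1
  1+1 = 0 carry 1
  0+1+1 = 0 carry 1
  0+0+1 = 1
  1+0 = 1
  1+1 = 0 carry 1
  1+1+1 = 1 carry 1
  0+1+1 = 0 carry 1
  1+0+1 = 0 carry 1
  0+0+1 = 1
  0+0 = 0
  1+1 = 0 carry 1
  1+1+1 = 1 carry 1
  final carry 1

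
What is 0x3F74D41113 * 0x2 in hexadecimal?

0x7EE9A82226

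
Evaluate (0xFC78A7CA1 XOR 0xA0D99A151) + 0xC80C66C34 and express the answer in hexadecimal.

First 0xFC78A7CA1 XOR 0xA0D99A151 = 0x5CA13DDF0.
Add column by column in base 16, right to left:
  0+4 = 4
  F+3 = 2 carry 1
  D+C+1 = A carry 1
  D+6+1 = 4 carry 1
  3+6+1 = A
  1+C = D
  A+0 = A
  C+8 = 4 carry 1
  5+C+1 = 2 carry 1
  final carry 1

0x124ADA4A24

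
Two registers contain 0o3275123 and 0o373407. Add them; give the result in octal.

0o3670532

Add column by column in base 8, right to left:
  3+7 = 2 carry 1
  2+0+1 = 3
  1+4 = 5
  5+3 = 0 carry 1
  7+7+1 = 7 carry 1
  2+3+1 = 6
  3+0 = 3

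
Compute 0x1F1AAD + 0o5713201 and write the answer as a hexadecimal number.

0x36B12E

0o5713201 = 0x179681 in hexadecimal.
Add column by column in base 16, right to left:
  D+1 = E
  A+8 = 2 carry 1
  A+6+1 = 1 carry 1
  1+9+1 = B
  F+7 = 6 carry 1
  1+1+1 = 3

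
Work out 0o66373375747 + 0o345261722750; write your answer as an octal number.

0o433655320717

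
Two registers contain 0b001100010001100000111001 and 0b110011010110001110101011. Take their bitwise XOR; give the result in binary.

0b111111000111101110010010

XOR bit by bit (1 where the bits differ):
  001100010001100000111001
^ 110011010110001110101011
= 111111000111101110010010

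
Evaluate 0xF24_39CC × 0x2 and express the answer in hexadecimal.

0x1E487398

Multiply each base-16 digit by 2, carrying:
  C×2 = 24 → write 8 carry 1
  C×2+1 = 25 → write 9 carry 1
  9×2+1 = 19 → write 3 carry 1
  3×2+1 = 7 → write 7
  4×2 = 8 → write 8
  2×2 = 4 → write 4
  F×2 = 30 → write E carry 1
  remaining carry: 1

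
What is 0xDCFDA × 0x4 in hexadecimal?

0x373F68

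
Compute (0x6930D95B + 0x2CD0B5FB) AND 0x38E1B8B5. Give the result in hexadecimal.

Add column by column in base 16, right to left:
  B+B = 6 carry 1
  5+F+1 = 5 carry 1
  9+5+1 = F
  D+B = 8 carry 1
  0+0+1 = 1
  3+D = 0 carry 1
  9+C+1 = 6 carry 1
  6+2+1 = 9
Sum = 0x96018F56; now AND with 0x38E1B8B5:
  9&3=1, 6&8=0, 0&E=0, 1&1=1, 8&B=8, F&8=8, 5&B=1, 6&5=4

0x10018814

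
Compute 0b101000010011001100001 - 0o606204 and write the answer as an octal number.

0b101000010011001100001 = 0o5023141 in octal.
Subtract column by column in base 8:
  1-4 → 5 (borrow)
  4-0-1 → 3
  1-2 → 7 (borrow)
  3-6-1 → 4 (borrow)
  2-0-1 → 1
  0-6 → 2 (borrow)
  5-0-1 → 4

0o4214735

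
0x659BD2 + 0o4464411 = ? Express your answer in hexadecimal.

0x7804DB

0o4464411 = 0x126909 in hexadecimal.
Add column by column in base 16, right to left:
  2+9 = B
  D+0 = D
  B+9 = 4 carry 1
  9+6+1 = 0 carry 1
  5+2+1 = 8
  6+1 = 7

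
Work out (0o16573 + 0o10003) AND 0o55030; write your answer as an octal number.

0o4030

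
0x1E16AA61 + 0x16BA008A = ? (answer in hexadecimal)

0x34D0AAEB

Add column by column in base 16, right to left:
  1+A = B
  6+8 = E
  A+0 = A
  A+0 = A
  6+A = 0 carry 1
  1+B+1 = D
  E+6 = 4 carry 1
  1+1+1 = 3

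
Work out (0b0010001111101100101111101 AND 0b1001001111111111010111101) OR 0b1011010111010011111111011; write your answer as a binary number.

0b0010001111101100101111101 AND 0b1001001111111111010111101 = 0b0000001111101100000111101.
Then OR with 0b1011010111010011111111011.

0b1011011111111111111111111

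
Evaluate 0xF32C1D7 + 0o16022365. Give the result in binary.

0b1111011010101110011011001100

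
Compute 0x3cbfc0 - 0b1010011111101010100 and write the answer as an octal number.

0o15700154

0x3cbfc0 = 0o17137700 in octal.
0b1010011111101010100 = 0o1237524 in octal.
Subtract column by column in base 8:
  0-4 → 4 (borrow)
  0-2-1 → 5 (borrow)
  7-5-1 → 1
  7-7 → 0
  3-3 → 0
  1-2 → 7 (borrow)
  7-1-1 → 5
  1-0 → 1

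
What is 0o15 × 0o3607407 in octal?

0o60741533

Multiply each base-8 digit by 13, carrying:
  7×13 = 91 → write 3 carry 11
  0×13+11 = 11 → write 3 carry 1
  4×13+1 = 53 → write 5 carry 6
  7×13+6 = 97 → write 1 carry 12
  0×13+12 = 12 → write 4 carry 1
  6×13+1 = 79 → write 7 carry 9
  3×13+9 = 48 → write 0 carry 6
  remaining carry: 6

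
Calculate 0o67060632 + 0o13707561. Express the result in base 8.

0o102770413

Add column by column in base 8, right to left:
  2+1 = 3
  3+6 = 1 carry 1
  6+5+1 = 4 carry 1
  0+7+1 = 0 carry 1
  6+0+1 = 7
  0+7 = 7
  7+3 = 2 carry 1
  6+1+1 = 0 carry 1
  final carry 1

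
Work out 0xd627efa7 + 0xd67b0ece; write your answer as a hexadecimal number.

0x1aca2fe75

Add column by column in base 16, right to left:
  7+e = 5 carry 1
  a+c+1 = 7 carry 1
  f+e+1 = e carry 1
  e+0+1 = f
  7+b = 2 carry 1
  2+7+1 = a
  6+6 = c
  d+d = a carry 1
  final carry 1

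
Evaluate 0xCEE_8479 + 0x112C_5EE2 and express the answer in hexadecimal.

Add column by column in base 16, right to left:
  9+2 = B
  7+E = 5 carry 1
  4+E+1 = 3 carry 1
  8+5+1 = E
  E+C = A carry 1
  E+2+1 = 1 carry 1
  C+1+1 = E
  0+1 = 1

0x1E1AE35B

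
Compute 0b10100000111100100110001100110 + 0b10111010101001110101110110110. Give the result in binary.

0b101011011100110011100000011100

Add column by column in base 2, right to left:
  0+0 = 0
  1+1 = 0 carry 1
  1+1+1 = 1 carry 1
  0+0+1 = 1
  0+1 = 1
  1+1 = 0 carry 1
  1+0+1 = 0 carry 1
  0+1+1 = 0 carry 1
  0+1+1 = 0 carry 1
  0+1+1 = 0 carry 1
  1+0+1 = 0 carry 1
  1+1+1 = 1 carry 1
  0+0+1 = 1
  0+1 = 1
  1+1 = 0 carry 1
  0+1+1 = 0 carry 1
  0+0+1 = 1
  1+0 = 1
  1+1 = 0 carry 1
  1+0+1 = 0 carry 1
  1+1+1 = 1 carry 1
  0+0+1 = 1
  0+1 = 1
  0+0 = 0
  0+1 = 1
  0+1 = 1
  1+1 = 0 carry 1
  0+0+1 = 1
  1+1 = 0 carry 1
  final carry 1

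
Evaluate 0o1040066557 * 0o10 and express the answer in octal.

Multiply each base-8 digit by 8, carrying:
  7×8 = 56 → write 0 carry 7
  5×8+7 = 47 → write 7 carry 5
  5×8+5 = 45 → write 5 carry 5
  6×8+5 = 53 → write 5 carry 6
  6×8+6 = 54 → write 6 carry 6
  0×8+6 = 6 → write 6
  0×8 = 0 → write 0
  4×8 = 32 → write 0 carry 4
  0×8+4 = 4 → write 4
  1×8 = 8 → write 0 carry 1
  remaining carry: 1

0o10400665570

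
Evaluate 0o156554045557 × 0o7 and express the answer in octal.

Multiply each base-8 digit by 7, carrying:
  7×7 = 49 → write 1 carry 6
  5×7+6 = 41 → write 1 carry 5
  5×7+5 = 40 → write 0 carry 5
  5×7+5 = 40 → write 0 carry 5
  4×7+5 = 33 → write 1 carry 4
  0×7+4 = 4 → write 4
  4×7 = 28 → write 4 carry 3
  5×7+3 = 38 → write 6 carry 4
  5×7+4 = 39 → write 7 carry 4
  6×7+4 = 46 → write 6 carry 5
  5×7+5 = 40 → write 0 carry 5
  1×7+5 = 12 → write 4 carry 1
  remaining carry: 1

0o1406764410011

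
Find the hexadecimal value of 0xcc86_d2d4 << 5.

0x1990da5a80

5 bits is not a whole number of base-16 digits; in binary: 11001100100001101101001011010100 << 5 = 1100110010000110110100101101010000000.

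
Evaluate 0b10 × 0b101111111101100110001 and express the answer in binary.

Multiply each base-2 digit by 2, carrying:
  1×2 = 2 → write 0 carry 1
  0×2+1 = 1 → write 1
  0×2 = 0 → write 0
  0×2 = 0 → write 0
  1×2 = 2 → write 0 carry 1
  1×2+1 = 3 → write 1 carry 1
  0×2+1 = 1 → write 1
  0×2 = 0 → write 0
  1×2 = 2 → write 0 carry 1
  1×2+1 = 3 → write 1 carry 1
  0×2+1 = 1 → write 1
  1×2 = 2 → write 0 carry 1
  1×2+1 = 3 → write 1 carry 1
  1×2+1 = 3 → write 1 carry 1
  1×2+1 = 3 → write 1 carry 1
  1×2+1 = 3 → write 1 carry 1
  1×2+1 = 3 → write 1 carry 1
  1×2+1 = 3 → write 1 carry 1
  1×2+1 = 3 → write 1 carry 1
  0×2+1 = 1 → write 1
  1×2 = 2 → write 0 carry 1
  remaining carry: 1

0b1011111111011001100010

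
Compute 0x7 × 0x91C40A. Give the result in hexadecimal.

Multiply each base-16 digit by 7, carrying:
  A×7 = 70 → write 6 carry 4
  0×7+4 = 4 → write 4
  4×7 = 28 → write C carry 1
  C×7+1 = 85 → write 5 carry 5
  1×7+5 = 12 → write C
  9×7 = 63 → write F carry 3
  remaining carry: 3

0x3FC5C46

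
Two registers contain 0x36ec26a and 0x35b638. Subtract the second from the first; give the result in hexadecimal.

0x3390c32

Subtract column by column in base 16:
  a-8 → 2
  6-3 → 3
  2-6 → c (borrow)
  c-b-1 → 0
  e-5 → 9
  6-3 → 3
  3-0 → 3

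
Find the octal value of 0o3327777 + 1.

The trailing 4 digits are 7 (max in base 8), so adding 1 cascades: they roll to 0 and the next digit up increments.

0o3330000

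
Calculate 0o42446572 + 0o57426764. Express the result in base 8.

0o122075556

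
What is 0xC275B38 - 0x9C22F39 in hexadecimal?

0x2652BFF

Subtract column by column in base 16:
  8-9 → F (borrow)
  3-3-1 → F (borrow)
  B-F-1 → B (borrow)
  5-2-1 → 2
  7-2 → 5
  2-C → 6 (borrow)
  C-9-1 → 2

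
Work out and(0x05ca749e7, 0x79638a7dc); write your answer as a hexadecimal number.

AND each hex digit independently (no carries):
  0&7=0, 5&9=1, c&6=4, a&3=2, 7&8=0, 4&a=0, 9&7=1, e&d=c, 7&c=4

0x0142001c4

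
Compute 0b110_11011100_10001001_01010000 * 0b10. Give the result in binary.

Multiply each base-2 digit by 2, carrying:
  0×2 = 0 → write 0
  0×2 = 0 → write 0
  0×2 = 0 → write 0
  0×2 = 0 → write 0
  1×2 = 2 → write 0 carry 1
  0×2+1 = 1 → write 1
  1×2 = 2 → write 0 carry 1
  0×2+1 = 1 → write 1
  1×2 = 2 → write 0 carry 1
  0×2+1 = 1 → write 1
  0×2 = 0 → write 0
  1×2 = 2 → write 0 carry 1
  0×2+1 = 1 → write 1
  0×2 = 0 → write 0
  0×2 = 0 → write 0
  1×2 = 2 → write 0 carry 1
  0×2+1 = 1 → write 1
  0×2 = 0 → write 0
  1×2 = 2 → write 0 carry 1
  1×2+1 = 3 → write 1 carry 1
  1×2+1 = 3 → write 1 carry 1
  0×2+1 = 1 → write 1
  1×2 = 2 → write 0 carry 1
  1×2+1 = 3 → write 1 carry 1
  0×2+1 = 1 → write 1
  1×2 = 2 → write 0 carry 1
  1×2+1 = 3 → write 1 carry 1
  remaining carry: 1

0b1101101110010001001010100000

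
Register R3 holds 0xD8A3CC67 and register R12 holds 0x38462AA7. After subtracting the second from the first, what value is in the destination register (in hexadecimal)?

Subtract column by column in base 16:
  7-7 → 0
  6-A → C (borrow)
  C-A-1 → 1
  C-2 → A
  3-6 → D (borrow)
  A-4-1 → 5
  8-8 → 0
  D-3 → A

0xA05DA1C0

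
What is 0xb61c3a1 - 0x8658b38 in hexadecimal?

0x2fc3869

Subtract column by column in base 16:
  1-8 → 9 (borrow)
  a-3-1 → 6
  3-b → 8 (borrow)
  c-8-1 → 3
  1-5 → c (borrow)
  6-6-1 → f (borrow)
  b-8-1 → 2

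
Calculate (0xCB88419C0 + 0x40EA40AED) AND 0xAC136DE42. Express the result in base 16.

Add column by column in base 16, right to left:
  0+D = D
  C+E = A carry 1
  9+A+1 = 4 carry 1
  1+0+1 = 2
  4+4 = 8
  8+A = 2 carry 1
  8+E+1 = 7 carry 1
  B+0+1 = C
  C+4 = 0 carry 1
  final carry 1
Sum = 0x10C72824AD; now AND with 0xAC136DE42:
  1&0=0, 0&A=0, C&C=C, 7&1=1, 2&3=2, 8&6=0, 2&D=0, 4&E=4, A&4=0, D&2=0

0xC1200400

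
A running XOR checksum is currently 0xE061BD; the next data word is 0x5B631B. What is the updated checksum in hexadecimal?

0xBB02A6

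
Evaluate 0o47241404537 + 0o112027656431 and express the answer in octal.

0o161271263170

Add column by column in base 8, right to left:
  7+1 = 0 carry 1
  3+3+1 = 7
  5+4 = 1 carry 1
  4+6+1 = 3 carry 1
  0+5+1 = 6
  4+6 = 2 carry 1
  1+7+1 = 1 carry 1
  4+2+1 = 7
  2+0 = 2
  7+2 = 1 carry 1
  4+1+1 = 6
  0+1 = 1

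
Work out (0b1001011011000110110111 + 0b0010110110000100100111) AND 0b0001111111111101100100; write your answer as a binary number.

0b10001001001000100

Add column by column in base 2, right to left:
  1+1 = 0 carry 1
  1+1+1 = 1 carry 1
  1+1+1 = 1 carry 1
  0+0+1 = 1
  1+0 = 1
  1+1 = 0 carry 1
  0+0+1 = 1
  1+0 = 1
  1+1 = 0 carry 1
  0+0+1 = 1
  0+0 = 0
  0+0 = 0
  1+0 = 1
  1+1 = 0 carry 1
  0+1+1 = 0 carry 1
  1+0+1 = 0 carry 1
  1+1+1 = 1 carry 1
  0+1+1 = 0 carry 1
  1+0+1 = 0 carry 1
  0+1+1 = 0 carry 1
  0+0+1 = 1
  1+0 = 1
Sum = 0b1100010001001011011110; now AND with 0b0001111111111101100100:
  1100010001001011011110
& 0001111111111101100100
= 0000010001001001000100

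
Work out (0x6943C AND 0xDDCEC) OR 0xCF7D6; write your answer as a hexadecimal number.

0x6943C AND 0xDDCEC = 0x4942C.
Then OR with 0xCF7D6.

0xCF7FE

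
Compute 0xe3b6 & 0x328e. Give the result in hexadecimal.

0x2286

AND each hex digit independently (no carries):
  e&3=2, 3&2=2, b&8=8, 6&e=6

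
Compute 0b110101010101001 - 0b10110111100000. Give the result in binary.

Subtract column by column in base 2:
  1-0 → 1
  0-0 → 0
  0-0 → 0
  1-0 → 1
  0-0 → 0
  1-1 → 0
  0-1 → 1 (borrow)
  1-1-1 → 1 (borrow)
  0-1-1 → 0 (borrow)
  1-0-1 → 0
  0-1 → 1 (borrow)
  1-1-1 → 1 (borrow)
  0-0-1 → 1 (borrow)
  1-1-1 → 1 (borrow)
  1-0-1 → 0

0b11110011001001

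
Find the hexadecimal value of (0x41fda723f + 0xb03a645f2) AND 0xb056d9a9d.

Add column by column in base 16, right to left:
  f+2 = 1 carry 1
  3+f+1 = 3 carry 1
  2+5+1 = 8
  7+4 = b
  a+6 = 0 carry 1
  d+a+1 = 8 carry 1
  f+3+1 = 3 carry 1
  1+0+1 = 2
  4+b = f
Sum = 0xf2380b831; now AND with 0xb056d9a9d:
  f&b=b, 2&0=0, 3&5=1, 8&6=0, 0&d=0, b&9=9, 8&a=8, 3&9=1, 1&d=1

0xb01009811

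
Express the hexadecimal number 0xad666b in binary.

Expand each hex digit to 4 bits: a=1010 d=1101 6=0110 6=0110 6=0110 b=1011.

0b101011010110011001101011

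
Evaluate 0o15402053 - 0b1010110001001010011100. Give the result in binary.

0b10101111000110001111

0o15402053 = 0b1101100000010000101011 in binary.
Subtract column by column in base 2:
  1-0 → 1
  1-0 → 1
  0-1 → 1 (borrow)
  1-1-1 → 1 (borrow)
  0-1-1 → 0 (borrow)
  1-0-1 → 0
  0-0 → 0
  0-1 → 1 (borrow)
  0-0-1 → 1 (borrow)
  0-1-1 → 0 (borrow)
  1-0-1 → 0
  0-0 → 0
  0-1 → 1 (borrow)
  0-0-1 → 1 (borrow)
  0-0-1 → 1 (borrow)
  0-0-1 → 1 (borrow)
  0-1-1 → 0 (borrow)
  1-1-1 → 1 (borrow)
  1-0-1 → 0
  0-1 → 1 (borrow)
  1-0-1 → 0
  1-1 → 0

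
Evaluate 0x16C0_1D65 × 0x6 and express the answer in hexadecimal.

0x8880B05E

Multiply each base-16 digit by 6, carrying:
  5×6 = 30 → write E carry 1
  6×6+1 = 37 → write 5 carry 2
  D×6+2 = 80 → write 0 carry 5
  1×6+5 = 11 → write B
  0×6 = 0 → write 0
  C×6 = 72 → write 8 carry 4
  6×6+4 = 40 → write 8 carry 2
  1×6+2 = 8 → write 8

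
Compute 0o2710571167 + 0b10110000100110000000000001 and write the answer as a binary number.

0o2710571167 = 0b10111001000101111001001110111 in binary.
Add column by column in base 2, right to left:
  1+1 = 0 carry 1
  1+0+1 = 0 carry 1
  1+0+1 = 0 carry 1
  0+0+1 = 1
  1+0 = 1
  1+0 = 1
  1+0 = 1
  0+0 = 0
  0+0 = 0
  1+0 = 1
  0+0 = 0
  0+0 = 0
  1+0 = 1
  1+1 = 0 carry 1
  1+1+1 = 1 carry 1
  1+0+1 = 0 carry 1
  0+0+1 = 1
  1+1 = 0 carry 1
  0+0+1 = 1
  0+0 = 0
  0+0 = 0
  1+0 = 1
  0+1 = 1
  0+1 = 1
  1+0 = 1
  1+1 = 0 carry 1
  1+0+1 = 0 carry 1
  0+0+1 = 1
  1+0 = 1

0b11001111001010101001001111000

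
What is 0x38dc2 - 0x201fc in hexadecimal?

0x18bc6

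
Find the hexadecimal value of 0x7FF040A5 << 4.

0x7FF040A50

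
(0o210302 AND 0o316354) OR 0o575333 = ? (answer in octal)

0o775333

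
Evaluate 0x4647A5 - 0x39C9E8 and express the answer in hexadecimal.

0xC7DBD

Subtract column by column in base 16:
  5-8 → D (borrow)
  A-E-1 → B (borrow)
  7-9-1 → D (borrow)
  4-C-1 → 7 (borrow)
  6-9-1 → C (borrow)
  4-3-1 → 0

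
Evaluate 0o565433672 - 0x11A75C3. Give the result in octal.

0x11A75C3 = 0o106472703 in octal.
Subtract column by column in base 8:
  2-3 → 7 (borrow)
  7-0-1 → 6
  6-7 → 7 (borrow)
  3-2-1 → 0
  3-7 → 4 (borrow)
  4-4-1 → 7 (borrow)
  5-6-1 → 6 (borrow)
  6-0-1 → 5
  5-1 → 4

0o456740767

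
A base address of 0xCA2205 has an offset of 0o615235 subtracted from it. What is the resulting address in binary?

0b110001110000011101101000

0xCA2205 = 0b110010100010001000000101 in binary.
0o615235 = 0b110001101010011101 in binary.
Subtract column by column in base 2:
  1-1 → 0
  0-0 → 0
  1-1 → 0
  0-1 → 1 (borrow)
  0-1-1 → 0 (borrow)
  0-0-1 → 1 (borrow)
  0-0-1 → 1 (borrow)
  0-1-1 → 0 (borrow)
  0-0-1 → 1 (borrow)
  1-1-1 → 1 (borrow)
  0-0-1 → 1 (borrow)
  0-1-1 → 0 (borrow)
  0-1-1 → 0 (borrow)
  1-0-1 → 0
  0-0 → 0
  0-0 → 0
  0-1 → 1 (borrow)
  1-1-1 → 1 (borrow)
  0-0-1 → 1 (borrow)
  1-0-1 → 0
  0-0 → 0
  0-0 → 0
  1-0 → 1
  1-0 → 1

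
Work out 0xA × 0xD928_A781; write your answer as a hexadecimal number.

Multiply each base-16 digit by 10, carrying:
  1×10 = 10 → write A
  8×10 = 80 → write 0 carry 5
  7×10+5 = 75 → write B carry 4
  A×10+4 = 104 → write 8 carry 6
  8×10+6 = 86 → write 6 carry 5
  2×10+5 = 25 → write 9 carry 1
  9×10+1 = 91 → write B carry 5
  D×10+5 = 135 → write 7 carry 8
  remaining carry: 8

0x87B968B0A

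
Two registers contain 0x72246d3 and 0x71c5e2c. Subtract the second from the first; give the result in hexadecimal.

Subtract column by column in base 16:
  3-c → 7 (borrow)
  d-2-1 → a
  6-e → 8 (borrow)
  4-5-1 → e (borrow)
  2-c-1 → 5 (borrow)
  2-1-1 → 0
  7-7 → 0

0x5e8a7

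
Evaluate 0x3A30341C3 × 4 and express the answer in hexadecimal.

0xE8C0D070C

Multiply each base-16 digit by 4, carrying:
  3×4 = 12 → write C
  C×4 = 48 → write 0 carry 3
  1×4+3 = 7 → write 7
  4×4 = 16 → write 0 carry 1
  3×4+1 = 13 → write D
  0×4 = 0 → write 0
  3×4 = 12 → write C
  A×4 = 40 → write 8 carry 2
  3×4+2 = 14 → write E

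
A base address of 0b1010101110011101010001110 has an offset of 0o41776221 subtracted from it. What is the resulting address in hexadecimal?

0b1010101110011101010001110 = 0x1573A8E in hexadecimal.
0o41776221 = 0x87FC91 in hexadecimal.
Subtract column by column in base 16:
  E-1 → D
  8-9 → F (borrow)
  A-C-1 → D (borrow)
  3-F-1 → 3 (borrow)
  7-7-1 → F (borrow)
  5-8-1 → C (borrow)
  1-0-1 → 0

0xCF3DFD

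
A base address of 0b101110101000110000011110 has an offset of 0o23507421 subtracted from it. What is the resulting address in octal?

0o32776415

0b101110101000110000011110 = 0o56506036 in octal.
Subtract column by column in base 8:
  6-1 → 5
  3-2 → 1
  0-4 → 4 (borrow)
  6-7-1 → 6 (borrow)
  0-0-1 → 7 (borrow)
  5-5-1 → 7 (borrow)
  6-3-1 → 2
  5-2 → 3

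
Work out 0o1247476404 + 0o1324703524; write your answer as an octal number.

Add column by column in base 8, right to left:
  4+4 = 0 carry 1
  0+2+1 = 3
  4+5 = 1 carry 1
  6+3+1 = 2 carry 1
  7+0+1 = 0 carry 1
  4+7+1 = 4 carry 1
  7+4+1 = 4 carry 1
  4+2+1 = 7
  2+3 = 5
  1+1 = 2

0o2574402130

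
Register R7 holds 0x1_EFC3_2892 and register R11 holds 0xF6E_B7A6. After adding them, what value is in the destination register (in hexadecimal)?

Add column by column in base 16, right to left:
  2+6 = 8
  9+A = 3 carry 1
  8+7+1 = 0 carry 1
  2+B+1 = E
  3+E = 1 carry 1
  C+6+1 = 3 carry 1
  F+F+1 = F carry 1
  E+0+1 = F
  1+0 = 1

0x1FF31E038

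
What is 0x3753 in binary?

Expand each hex digit to 4 bits: 3=0011 7=0111 5=0101 3=0011.

0b11011101010011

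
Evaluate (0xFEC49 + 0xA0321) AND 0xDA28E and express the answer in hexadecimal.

0x9A20A

Add column by column in base 16, right to left:
  9+1 = A
  4+2 = 6
  C+3 = F
  E+0 = E
  F+A = 9 carry 1
  final carry 1
Sum = 0x19EF6A; now AND with 0xDA28E:
  1&0=0, 9&D=9, E&A=A, F&2=2, 6&8=0, A&E=A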